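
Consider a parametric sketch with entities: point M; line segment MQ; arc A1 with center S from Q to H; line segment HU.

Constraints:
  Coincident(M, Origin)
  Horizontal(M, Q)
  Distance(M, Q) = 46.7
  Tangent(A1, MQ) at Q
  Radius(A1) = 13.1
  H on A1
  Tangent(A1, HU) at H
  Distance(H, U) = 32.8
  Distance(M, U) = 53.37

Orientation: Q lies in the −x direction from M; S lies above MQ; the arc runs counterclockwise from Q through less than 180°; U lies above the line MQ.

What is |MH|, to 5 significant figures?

35.628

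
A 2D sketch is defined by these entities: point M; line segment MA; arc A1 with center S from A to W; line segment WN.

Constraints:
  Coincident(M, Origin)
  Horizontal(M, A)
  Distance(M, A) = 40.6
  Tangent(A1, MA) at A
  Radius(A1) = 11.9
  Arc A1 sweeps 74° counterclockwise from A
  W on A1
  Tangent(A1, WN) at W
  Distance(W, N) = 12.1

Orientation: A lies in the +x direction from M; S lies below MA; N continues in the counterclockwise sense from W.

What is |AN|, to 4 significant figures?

25.07

M is at the origin; M and A share the same y with |MA| = 40.6 and A on the +x side, so A = (40.60, 0.000). Since A1 is tangent to MA there, SA ⟂ MA, so S = A + (0, -11.9) = (40.60, -11.90). On A1, A sits at bearing 90° from S; a 74° counterclockwise sweep puts W at bearing 164°, so W = S + 11.9·(cos 164°, sin 164°) = (29.16, -8.620). Since A1 is tangent to WN there, SW ⟂ WN, so WN runs along (−sin 164°, cos 164°); with |WN| = 12.1, N = (25.83, -20.25). Then |AN| = |N − A| = 25.07.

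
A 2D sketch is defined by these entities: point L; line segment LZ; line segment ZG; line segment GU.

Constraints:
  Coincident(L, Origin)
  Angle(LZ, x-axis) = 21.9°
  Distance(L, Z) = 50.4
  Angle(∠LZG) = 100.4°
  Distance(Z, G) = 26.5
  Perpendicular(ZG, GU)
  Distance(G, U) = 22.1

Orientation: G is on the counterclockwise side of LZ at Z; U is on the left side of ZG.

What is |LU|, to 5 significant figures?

44.966

L is at the origin; LZ runs at 21.9° with length 50.4, so Z = 50.4·(cos 21.9°, sin 21.9°) = (46.763, 18.799). ∠LZG = 100.4°, so ZG runs at 21.9° + (180° − 100.4°) = 101.50° from the x-axis; with |ZG| = 26.5, G = Z + 26.5·(cos 101.50°, sin 101.50°) = (41.480, 44.767). ZG ⟂ GU; with |GU| = 22.1 on the left of ZG, U = G + 22.1·(-0.97992, -0.19937) = (19.823, 40.361). Then |LU| = |U − L| = 44.966.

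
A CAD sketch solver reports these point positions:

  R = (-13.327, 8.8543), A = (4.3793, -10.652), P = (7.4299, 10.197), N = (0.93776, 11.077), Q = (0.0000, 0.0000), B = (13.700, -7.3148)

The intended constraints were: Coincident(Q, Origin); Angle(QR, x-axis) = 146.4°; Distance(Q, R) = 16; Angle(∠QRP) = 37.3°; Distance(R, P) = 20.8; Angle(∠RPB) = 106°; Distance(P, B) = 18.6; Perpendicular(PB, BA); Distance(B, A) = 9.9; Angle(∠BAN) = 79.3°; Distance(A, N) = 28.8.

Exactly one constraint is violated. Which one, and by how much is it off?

Distance(A, N) = 28.8 — off by 6.80.

Q = (0.00, 0.00) ✓; QR at 146.4° ✓; |QR| = 16.00 ✓; ∠QRP = 37.30° ✓; |RP| = 20.80 ✓; ∠RPB = 106.0° ✓; |PB| = 18.60 ✓; ∠(PB, BA) = 90.00° ✓; |BA| = 9.900 ✓; ∠BAN = 79.30° ✓; |AN| = 22.00 ✗.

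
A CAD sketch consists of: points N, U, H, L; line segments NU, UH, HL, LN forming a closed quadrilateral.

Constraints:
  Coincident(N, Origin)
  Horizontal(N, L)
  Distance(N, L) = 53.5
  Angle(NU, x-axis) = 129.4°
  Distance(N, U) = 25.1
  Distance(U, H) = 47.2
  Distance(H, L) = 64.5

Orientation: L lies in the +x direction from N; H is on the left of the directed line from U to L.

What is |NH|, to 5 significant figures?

55.847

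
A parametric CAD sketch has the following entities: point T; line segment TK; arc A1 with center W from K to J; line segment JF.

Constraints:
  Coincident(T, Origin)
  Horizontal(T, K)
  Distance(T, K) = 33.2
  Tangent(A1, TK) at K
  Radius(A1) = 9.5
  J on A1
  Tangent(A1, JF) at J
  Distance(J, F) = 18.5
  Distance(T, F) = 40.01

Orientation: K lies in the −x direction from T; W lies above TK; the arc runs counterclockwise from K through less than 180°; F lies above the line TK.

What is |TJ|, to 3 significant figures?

26.3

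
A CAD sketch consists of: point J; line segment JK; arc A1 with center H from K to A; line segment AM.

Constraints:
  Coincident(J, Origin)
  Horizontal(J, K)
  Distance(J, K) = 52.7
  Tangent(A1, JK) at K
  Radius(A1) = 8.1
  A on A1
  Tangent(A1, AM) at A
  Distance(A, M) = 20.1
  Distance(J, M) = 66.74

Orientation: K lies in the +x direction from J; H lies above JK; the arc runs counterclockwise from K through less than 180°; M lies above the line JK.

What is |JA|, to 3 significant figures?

61.4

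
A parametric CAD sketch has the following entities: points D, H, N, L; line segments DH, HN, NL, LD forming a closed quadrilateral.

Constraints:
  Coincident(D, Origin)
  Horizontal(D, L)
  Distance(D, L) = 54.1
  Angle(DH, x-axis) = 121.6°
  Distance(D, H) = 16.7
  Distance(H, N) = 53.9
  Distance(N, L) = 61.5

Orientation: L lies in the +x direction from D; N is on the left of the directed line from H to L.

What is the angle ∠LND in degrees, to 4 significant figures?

52.40°

Checks: |HN| = 53.90 ✓; |NL| = 61.50 ✓.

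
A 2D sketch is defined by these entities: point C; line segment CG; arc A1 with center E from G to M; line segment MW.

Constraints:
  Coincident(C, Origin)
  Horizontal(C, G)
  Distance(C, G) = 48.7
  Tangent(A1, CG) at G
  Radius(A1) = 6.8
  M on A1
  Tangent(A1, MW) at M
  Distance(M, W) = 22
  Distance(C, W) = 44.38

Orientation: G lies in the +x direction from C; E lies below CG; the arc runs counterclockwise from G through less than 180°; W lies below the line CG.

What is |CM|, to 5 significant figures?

42.458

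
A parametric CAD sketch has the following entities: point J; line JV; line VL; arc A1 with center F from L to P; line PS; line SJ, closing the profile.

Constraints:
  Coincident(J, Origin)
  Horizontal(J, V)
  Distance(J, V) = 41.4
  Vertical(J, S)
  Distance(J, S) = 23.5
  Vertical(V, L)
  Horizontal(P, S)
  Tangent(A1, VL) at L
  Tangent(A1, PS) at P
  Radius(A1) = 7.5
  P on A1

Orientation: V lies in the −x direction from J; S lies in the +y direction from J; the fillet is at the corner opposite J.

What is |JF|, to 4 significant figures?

37.49

J is at the origin; JV is horizontal with |JV| = 41.4 and V on the −x side, so V = (-41.40, 0.000). J and S share the same x with |JS| = 23.5 and S on the +y side, so S = (0.000, 23.50). The virtual corner opposite J is at (-41.40, 23.50). Since A1 is tangent to VL there, FL ⟂ VL and A1 meets PS tangentially, so FP is at right angles to PS, with radius 7.5, so the center F sits 7.5 in from both sides at F = (-33.90, 16.00). Then |JF| = |F − J| = 37.49.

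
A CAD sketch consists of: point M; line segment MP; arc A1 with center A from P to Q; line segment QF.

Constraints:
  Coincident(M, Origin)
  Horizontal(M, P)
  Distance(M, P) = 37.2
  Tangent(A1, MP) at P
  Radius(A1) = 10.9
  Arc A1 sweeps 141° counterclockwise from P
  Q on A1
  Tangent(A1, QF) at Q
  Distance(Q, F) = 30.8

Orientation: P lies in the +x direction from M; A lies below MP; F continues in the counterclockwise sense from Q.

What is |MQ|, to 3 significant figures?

36.0

M is at the origin; MP is horizontal with |MP| = 37.2 and P on the +x side, so P = (37.2, 0.00). Since A1 is tangent to MP there, AP ⟂ MP, so A = P + (0, -10.9) = (37.2, -10.9). On A1, P sits at bearing 90° from A; a 141° counterclockwise sweep puts Q at bearing 231°, so Q = A + 10.9·(cos 231°, sin 231°) = (30.3, -19.4). Then |MQ| = |Q − M| = 36.0.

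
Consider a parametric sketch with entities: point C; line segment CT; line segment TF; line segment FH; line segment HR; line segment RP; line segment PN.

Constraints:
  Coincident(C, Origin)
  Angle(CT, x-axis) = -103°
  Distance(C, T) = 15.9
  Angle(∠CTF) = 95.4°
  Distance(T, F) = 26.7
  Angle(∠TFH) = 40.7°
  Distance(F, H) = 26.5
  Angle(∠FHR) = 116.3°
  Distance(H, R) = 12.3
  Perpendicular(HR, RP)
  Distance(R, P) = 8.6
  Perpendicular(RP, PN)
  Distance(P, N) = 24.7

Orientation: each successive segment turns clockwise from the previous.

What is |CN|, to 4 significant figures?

22.94

HR ⟂ RP, so RP runs at -120.6°; with |RP| = 8.6, P = (-1.633, -11.15). The perpendicularity gives PN at right angles to RP, so PN runs at 149.4°; with |PN| = 24.7, N = (-22.89, 1.420). Then |CN| = |N − C| = 22.94.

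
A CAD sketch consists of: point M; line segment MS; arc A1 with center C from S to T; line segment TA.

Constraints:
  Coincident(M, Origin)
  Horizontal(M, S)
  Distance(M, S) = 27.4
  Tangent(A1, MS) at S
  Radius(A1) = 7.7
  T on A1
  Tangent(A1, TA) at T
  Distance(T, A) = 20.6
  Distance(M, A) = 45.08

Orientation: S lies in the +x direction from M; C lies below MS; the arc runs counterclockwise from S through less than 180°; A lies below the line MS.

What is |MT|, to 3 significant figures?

25.1

M is at the origin; MS is horizontal with |MS| = 27.4 and S on the +x side, so S = (27.4, 0.00). Tangency of A1 to MS means the radius CS is perpendicular to MS, so C = S + (0, -7.7) = (27.4, -7.70). Since CT ⟂ TA (tangency), |CA| = √(7.7² + 20.6²) = 22.0 regardless of where T sits on A1. So A lies on both circle(M, 45.08) and circle(C, 22.0); the below-MS intersection is A = (35.1, -28.3). T is the foot of the tangent from A: T = (21.6, -12.7).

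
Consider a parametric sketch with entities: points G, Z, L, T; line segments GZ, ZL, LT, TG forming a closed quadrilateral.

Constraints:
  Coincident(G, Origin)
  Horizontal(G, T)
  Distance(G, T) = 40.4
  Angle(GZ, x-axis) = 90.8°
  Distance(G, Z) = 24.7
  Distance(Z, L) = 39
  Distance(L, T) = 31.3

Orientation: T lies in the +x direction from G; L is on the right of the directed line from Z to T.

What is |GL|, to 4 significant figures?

17.03

Checks: |ZL| = 39.00 ✓; |LT| = 31.30 ✓.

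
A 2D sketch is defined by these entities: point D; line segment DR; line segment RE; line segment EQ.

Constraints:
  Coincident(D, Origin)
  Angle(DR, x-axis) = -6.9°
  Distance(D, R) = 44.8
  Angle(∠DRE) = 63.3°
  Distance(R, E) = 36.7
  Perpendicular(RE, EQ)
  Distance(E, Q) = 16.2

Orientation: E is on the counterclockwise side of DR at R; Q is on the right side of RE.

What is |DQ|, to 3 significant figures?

58.6

∠DRE = 63.3°, so RE runs at -6.9° + (180° − 63.3°) = 110° from the x-axis; with |RE| = 36.7, E = R + 36.7·(cos 110°, sin 110°) = (32.0, 29.1). The perpendicularity gives EQ at right angles to RE; with |EQ| = 16.2 on the right of RE, Q = E + 16.2·(0.941, 0.339) = (47.3, 34.6). Then |DQ| = |Q − D| = 58.6.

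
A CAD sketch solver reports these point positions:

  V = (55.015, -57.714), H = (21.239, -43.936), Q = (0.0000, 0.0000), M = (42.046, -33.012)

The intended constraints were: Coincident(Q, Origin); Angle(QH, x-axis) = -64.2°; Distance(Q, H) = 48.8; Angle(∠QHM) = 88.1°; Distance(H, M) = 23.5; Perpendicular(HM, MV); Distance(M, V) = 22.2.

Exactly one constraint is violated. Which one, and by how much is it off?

Distance(M, V) = 22.2 — off by 5.70.

Q = (0.00, 0.00) ✓; QH at -64.20° ✓; |QH| = 48.80 ✓; ∠QHM = 88.10° ✓; |HM| = 23.50 ✓; ∠(HM, MV) = 90.00° ✓; |MV| = 27.90 ✗.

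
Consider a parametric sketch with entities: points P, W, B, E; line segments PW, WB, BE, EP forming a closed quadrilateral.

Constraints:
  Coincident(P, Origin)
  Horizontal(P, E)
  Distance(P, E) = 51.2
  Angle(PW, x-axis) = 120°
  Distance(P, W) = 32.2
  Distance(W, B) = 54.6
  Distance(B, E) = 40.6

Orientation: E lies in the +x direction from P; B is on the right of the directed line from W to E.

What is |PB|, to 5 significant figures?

22.597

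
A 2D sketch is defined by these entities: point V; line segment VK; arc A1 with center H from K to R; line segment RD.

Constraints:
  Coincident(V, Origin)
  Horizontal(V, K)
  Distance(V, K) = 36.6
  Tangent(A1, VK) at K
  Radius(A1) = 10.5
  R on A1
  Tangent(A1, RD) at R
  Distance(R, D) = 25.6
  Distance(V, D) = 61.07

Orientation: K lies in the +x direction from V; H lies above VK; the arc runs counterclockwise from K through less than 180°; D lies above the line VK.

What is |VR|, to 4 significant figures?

47.88

V is at the origin; V and K share the same y with |VK| = 36.6 and K on the +x side, so K = (36.60, 0.000). A1 meets VK tangentially, so HK is at right angles to VK, so H = K + (0, 10.5) = (36.60, 10.50). Since HR ⟂ RD (tangency), |HD| = √(10.5² + 25.6²) = 27.67 regardless of where R sits on A1. So D lies on both circle(V, 61.07) and circle(H, 27.67); the above-VK intersection is D = (50.41, 34.48). R is the foot of the tangent from D: R = (47.01, 9.106).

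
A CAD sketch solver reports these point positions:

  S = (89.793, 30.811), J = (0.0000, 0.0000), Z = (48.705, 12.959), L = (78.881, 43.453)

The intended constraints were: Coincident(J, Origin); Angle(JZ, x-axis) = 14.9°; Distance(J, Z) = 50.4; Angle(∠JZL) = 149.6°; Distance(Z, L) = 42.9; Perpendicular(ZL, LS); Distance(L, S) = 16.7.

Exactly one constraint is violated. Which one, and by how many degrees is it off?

Perpendicular(ZL, LS) — off by 4.50°.

J = (0.00, 0.00) ✓; JZ at 14.90° ✓; |JZ| = 50.40 ✓; ∠JZL = 149.6° ✓; |ZL| = 42.90 ✓; ∠(ZL, LS) = 94.50° ✗; |LS| = 16.70 ✓.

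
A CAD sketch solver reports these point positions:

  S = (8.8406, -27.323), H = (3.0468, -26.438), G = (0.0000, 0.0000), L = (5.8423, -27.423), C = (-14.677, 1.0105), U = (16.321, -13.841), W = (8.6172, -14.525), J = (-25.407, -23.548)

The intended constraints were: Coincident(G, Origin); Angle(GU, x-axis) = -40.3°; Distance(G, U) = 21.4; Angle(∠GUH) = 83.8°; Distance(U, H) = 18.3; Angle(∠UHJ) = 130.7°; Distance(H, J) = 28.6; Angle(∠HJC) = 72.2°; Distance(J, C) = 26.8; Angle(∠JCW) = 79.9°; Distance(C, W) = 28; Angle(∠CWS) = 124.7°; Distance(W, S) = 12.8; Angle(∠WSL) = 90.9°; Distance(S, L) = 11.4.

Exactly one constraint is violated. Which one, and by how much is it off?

Distance(S, L) = 11.4 — off by 8.40.

G = (0.00, 0.00) ✓; GU at -40.30° ✓; |GU| = 21.40 ✓; ∠GUH = 83.80° ✓; |UH| = 18.30 ✓; ∠UHJ = 130.7° ✓; |HJ| = 28.60 ✓; ∠HJC = 72.20° ✓; |JC| = 26.80 ✓; ∠JCW = 79.90° ✓; |CW| = 28.00 ✓; ∠CWS = 124.7° ✓; |WS| = 12.80 ✓; ∠WSL = 90.91° ✓; |SL| = 3.000 ✗.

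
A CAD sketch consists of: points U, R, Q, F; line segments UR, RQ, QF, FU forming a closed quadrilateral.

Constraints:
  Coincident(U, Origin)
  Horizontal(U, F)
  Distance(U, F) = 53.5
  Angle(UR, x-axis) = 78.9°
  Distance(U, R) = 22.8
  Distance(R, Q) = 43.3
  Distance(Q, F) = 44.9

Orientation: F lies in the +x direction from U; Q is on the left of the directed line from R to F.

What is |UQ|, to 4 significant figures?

60.58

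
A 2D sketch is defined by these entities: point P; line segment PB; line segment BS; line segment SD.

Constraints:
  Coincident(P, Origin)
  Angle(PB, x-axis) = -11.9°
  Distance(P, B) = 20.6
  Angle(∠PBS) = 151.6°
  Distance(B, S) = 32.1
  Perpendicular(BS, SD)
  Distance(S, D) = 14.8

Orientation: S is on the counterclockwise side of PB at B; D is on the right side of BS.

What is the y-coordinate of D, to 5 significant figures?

-9.3214

P is at the origin; PB runs at -11.9° with length 20.6, so B = 20.6·(cos -11.9°, sin -11.9°) = (20.157, -4.2478). ∠PBS = 151.6°, so BS runs at -11.9° + (180° − 151.6°) = 16.500° from the x-axis; with |BS| = 32.1, S = B + 32.1·(cos 16.500°, sin 16.500°) = (50.935, 4.8691). BS ⟂ SD; with |SD| = 14.8 on the right of BS, D = S + 14.8·(0.28402, -0.95882) = (55.139, -9.3214). So D.y = -9.3214.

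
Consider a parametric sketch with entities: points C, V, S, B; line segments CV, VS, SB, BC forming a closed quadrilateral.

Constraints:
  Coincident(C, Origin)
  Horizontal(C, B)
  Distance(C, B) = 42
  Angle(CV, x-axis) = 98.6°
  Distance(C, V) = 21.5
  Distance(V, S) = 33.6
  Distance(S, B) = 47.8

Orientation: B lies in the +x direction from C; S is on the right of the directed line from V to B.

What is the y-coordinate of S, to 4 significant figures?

-12.33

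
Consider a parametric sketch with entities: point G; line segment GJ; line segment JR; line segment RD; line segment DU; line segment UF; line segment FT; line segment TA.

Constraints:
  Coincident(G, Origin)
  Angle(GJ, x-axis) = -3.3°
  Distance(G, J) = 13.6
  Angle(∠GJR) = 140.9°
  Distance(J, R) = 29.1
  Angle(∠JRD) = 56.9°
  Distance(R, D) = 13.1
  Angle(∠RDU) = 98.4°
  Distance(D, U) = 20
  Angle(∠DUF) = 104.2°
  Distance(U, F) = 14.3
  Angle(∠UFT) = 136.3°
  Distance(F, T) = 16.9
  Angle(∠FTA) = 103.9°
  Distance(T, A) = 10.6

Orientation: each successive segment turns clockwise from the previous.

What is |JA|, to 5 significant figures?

31.673

∠UFT = 136.3° gives FT at -6.6000° from the x-axis; with |FT| = 16.9, T = (42.795, 1.4221). ∠FTA = 103.9° gives TA at -82.700° from the x-axis; with |TA| = 10.6, A = (44.142, -9.0920). Then |JA| = |A − J| = 31.673.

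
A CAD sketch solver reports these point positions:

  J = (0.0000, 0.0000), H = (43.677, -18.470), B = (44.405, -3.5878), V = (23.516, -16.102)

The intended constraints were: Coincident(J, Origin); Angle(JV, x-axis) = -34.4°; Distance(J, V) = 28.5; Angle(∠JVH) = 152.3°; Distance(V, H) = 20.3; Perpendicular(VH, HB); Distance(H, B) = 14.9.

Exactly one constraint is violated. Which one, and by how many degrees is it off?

Perpendicular(VH, HB) — off by 3.90°.

J = (0.00, 0.00) ✓; JV at -34.40° ✓; |JV| = 28.50 ✓; ∠JVH = 152.3° ✓; |VH| = 20.30 ✓; ∠(VH, HB) = 93.90° ✗; |HB| = 14.90 ✓.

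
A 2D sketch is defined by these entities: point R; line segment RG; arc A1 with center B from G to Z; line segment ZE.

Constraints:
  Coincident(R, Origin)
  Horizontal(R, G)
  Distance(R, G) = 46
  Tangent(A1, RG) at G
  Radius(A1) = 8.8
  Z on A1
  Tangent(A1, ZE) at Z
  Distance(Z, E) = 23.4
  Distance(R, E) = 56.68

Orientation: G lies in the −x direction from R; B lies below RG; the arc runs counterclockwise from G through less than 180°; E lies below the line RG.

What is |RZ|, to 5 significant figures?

55.500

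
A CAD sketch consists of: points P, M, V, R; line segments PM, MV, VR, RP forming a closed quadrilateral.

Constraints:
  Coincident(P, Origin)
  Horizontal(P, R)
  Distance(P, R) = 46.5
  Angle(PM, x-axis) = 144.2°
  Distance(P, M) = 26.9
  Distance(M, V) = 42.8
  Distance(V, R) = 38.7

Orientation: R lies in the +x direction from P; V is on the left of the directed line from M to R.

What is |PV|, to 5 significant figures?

33.648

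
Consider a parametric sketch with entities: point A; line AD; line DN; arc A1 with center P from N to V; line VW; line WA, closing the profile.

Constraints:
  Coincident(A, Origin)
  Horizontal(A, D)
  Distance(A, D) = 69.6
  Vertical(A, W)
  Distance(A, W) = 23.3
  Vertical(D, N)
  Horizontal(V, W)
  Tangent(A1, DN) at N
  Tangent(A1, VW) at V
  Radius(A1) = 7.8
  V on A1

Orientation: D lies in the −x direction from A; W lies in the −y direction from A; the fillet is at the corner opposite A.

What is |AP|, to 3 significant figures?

63.7

A is at the origin; A and D share the same y with |AD| = 69.6 and D on the −x side, so D = (-69.6, 0.00). A and W share the same x with |AW| = 23.3 and W on the −y side, so W = (0.00, -23.3). The virtual corner opposite A is at (-69.6, -23.3). Tangency of A1 to DN means the radius PN is perpendicular to DN and the tangent condition forces PV to be normal to VW, with radius 7.8, so the center P sits 7.8 in from both sides at P = (-61.8, -15.5). Then |AP| = |P − A| = 63.7.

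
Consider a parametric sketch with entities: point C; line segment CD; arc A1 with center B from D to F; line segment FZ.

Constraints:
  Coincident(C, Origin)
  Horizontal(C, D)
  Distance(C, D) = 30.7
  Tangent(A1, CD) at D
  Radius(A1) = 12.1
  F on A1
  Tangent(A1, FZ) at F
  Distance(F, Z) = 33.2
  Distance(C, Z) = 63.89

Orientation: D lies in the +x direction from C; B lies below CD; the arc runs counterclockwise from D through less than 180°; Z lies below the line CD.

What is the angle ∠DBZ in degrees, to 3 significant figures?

153°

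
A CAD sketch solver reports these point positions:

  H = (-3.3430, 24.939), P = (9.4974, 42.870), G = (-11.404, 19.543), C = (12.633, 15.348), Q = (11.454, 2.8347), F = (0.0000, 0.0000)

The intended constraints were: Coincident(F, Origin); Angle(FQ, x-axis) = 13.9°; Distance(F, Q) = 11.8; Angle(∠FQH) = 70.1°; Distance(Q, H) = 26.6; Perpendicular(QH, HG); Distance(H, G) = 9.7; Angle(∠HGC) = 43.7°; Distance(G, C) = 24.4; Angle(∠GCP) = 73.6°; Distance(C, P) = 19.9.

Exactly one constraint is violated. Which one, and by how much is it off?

Distance(C, P) = 19.9 — off by 7.80.

F = (0.00, 0.00) ✓; FQ at 13.90° ✓; |FQ| = 11.80 ✓; ∠FQH = 70.10° ✓; |QH| = 26.60 ✓; ∠(QH, HG) = 90.00° ✓; |HG| = 9.700 ✓; ∠HGC = 43.70° ✓; |GC| = 24.40 ✓; ∠GCP = 73.60° ✓; |CP| = 27.70 ✗.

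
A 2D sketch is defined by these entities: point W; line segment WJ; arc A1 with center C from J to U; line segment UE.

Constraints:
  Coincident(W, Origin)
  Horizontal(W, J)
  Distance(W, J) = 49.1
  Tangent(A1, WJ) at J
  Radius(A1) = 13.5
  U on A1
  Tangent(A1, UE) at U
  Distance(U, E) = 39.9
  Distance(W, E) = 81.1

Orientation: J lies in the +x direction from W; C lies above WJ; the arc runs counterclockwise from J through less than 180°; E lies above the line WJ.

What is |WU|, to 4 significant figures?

64.18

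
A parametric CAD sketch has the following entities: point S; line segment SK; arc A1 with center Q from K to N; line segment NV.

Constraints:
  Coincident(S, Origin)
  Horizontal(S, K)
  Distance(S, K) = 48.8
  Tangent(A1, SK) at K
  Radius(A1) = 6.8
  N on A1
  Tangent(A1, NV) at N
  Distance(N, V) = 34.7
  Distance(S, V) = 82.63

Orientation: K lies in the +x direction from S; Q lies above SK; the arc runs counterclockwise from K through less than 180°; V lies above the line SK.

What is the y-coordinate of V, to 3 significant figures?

26.2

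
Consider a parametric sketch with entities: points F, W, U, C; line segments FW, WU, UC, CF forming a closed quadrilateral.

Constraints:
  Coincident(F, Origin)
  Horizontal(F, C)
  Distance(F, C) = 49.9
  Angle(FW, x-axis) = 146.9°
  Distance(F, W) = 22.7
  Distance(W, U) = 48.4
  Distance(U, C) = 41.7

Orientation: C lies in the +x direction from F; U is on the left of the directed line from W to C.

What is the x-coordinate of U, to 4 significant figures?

24.68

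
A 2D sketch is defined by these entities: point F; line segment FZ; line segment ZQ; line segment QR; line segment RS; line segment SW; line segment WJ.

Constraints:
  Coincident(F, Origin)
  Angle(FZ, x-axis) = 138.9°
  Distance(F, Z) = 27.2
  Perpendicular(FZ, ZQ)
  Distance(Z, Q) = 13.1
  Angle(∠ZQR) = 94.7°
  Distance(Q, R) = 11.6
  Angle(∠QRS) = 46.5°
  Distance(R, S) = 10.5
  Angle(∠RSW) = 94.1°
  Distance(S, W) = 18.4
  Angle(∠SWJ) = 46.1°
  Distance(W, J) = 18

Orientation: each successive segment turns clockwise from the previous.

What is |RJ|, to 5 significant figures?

7.1215

∠RSW = 94.1° gives SW at 104.20° from the x-axis; with |SW| = 18.4, W = (-17.399, 36.865). ∠SWJ = 46.1° gives WJ at -29.700° from the x-axis; with |WJ| = 18.0, J = (-1.7641, 27.947). Then |RJ| = |J − R| = 7.1215.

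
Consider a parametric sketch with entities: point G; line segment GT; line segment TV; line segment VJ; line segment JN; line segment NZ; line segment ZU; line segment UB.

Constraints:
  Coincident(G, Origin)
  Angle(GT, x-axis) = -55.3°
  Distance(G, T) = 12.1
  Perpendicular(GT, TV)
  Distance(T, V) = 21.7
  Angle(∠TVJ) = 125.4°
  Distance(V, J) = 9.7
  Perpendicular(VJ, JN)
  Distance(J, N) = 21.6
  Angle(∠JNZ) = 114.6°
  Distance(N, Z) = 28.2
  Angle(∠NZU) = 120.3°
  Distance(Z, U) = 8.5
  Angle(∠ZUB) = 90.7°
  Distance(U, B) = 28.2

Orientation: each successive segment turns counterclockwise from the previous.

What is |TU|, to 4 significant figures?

14.91

G is at the origin; GT runs at -55.3° with length 12.1, so T = (6.888, -9.948). GT ⟂ TV, so TV runs at 34.70°; with |TV| = 21.7, V = (24.73, 2.405). ∠TVJ = 125.4° gives VJ at 89.30° from the x-axis; with |VJ| = 9.7, J = (24.85, 12.10). VJ is perpendicular to JN, so JN runs at 179.3°; with |JN| = 21.6, N = (3.249, 12.37). ∠JNZ = 114.6° gives NZ at -115.3° from the x-axis; with |NZ| = 28.2, Z = (-8.803, -13.13). ∠NZU = 120.3° gives ZU at -55.60° from the x-axis; with |ZU| = 8.5, U = (-4.000, -20.14). Then |TU| = |U − T| = 14.91.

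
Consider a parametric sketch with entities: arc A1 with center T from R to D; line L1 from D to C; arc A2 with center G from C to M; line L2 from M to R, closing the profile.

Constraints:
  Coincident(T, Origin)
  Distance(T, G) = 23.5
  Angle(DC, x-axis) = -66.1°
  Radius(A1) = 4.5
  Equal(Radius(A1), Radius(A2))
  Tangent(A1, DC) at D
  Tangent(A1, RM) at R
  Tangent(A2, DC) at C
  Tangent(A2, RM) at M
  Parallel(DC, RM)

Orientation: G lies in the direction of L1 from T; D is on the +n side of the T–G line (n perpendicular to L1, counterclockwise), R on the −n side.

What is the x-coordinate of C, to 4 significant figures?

13.63

The slot axis is L1's direction at -66.1°, so u = (cos -66.1°, sin -66.1°) = (0.4051, -0.9143) and n = (−sin -66.1°, cos -66.1°) = (0.9143, 0.4051). T is at the origin and G lies 23.5 along u from T, so G = 23.5·u = (9.521, -21.48). Tangency of A1 to both parallel lines with radius 4.5 puts D and R at T ± 4.5·n: D = (4.114, 1.823), R = (-4.114, -1.823). Equal radii place C and M the same way about G: C = G + 4.5·n = (13.63, -19.66), M = G − 4.5·n = (5.407, -23.31). So C.x = 13.63.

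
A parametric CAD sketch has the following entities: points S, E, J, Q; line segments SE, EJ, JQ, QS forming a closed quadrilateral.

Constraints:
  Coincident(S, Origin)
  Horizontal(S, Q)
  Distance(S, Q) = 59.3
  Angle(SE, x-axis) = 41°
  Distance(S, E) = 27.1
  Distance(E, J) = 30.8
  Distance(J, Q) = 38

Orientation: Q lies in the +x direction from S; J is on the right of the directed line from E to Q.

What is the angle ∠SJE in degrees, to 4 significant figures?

55.59°

Checks: |EJ| = 30.80 ✓; |JQ| = 38.00 ✓.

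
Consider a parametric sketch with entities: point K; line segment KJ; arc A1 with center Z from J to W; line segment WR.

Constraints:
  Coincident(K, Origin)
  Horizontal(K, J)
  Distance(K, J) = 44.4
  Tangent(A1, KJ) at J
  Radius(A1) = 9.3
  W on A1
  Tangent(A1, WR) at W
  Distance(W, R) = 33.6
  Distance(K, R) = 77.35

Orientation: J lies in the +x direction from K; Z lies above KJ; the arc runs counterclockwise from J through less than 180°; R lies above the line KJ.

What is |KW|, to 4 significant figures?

52.50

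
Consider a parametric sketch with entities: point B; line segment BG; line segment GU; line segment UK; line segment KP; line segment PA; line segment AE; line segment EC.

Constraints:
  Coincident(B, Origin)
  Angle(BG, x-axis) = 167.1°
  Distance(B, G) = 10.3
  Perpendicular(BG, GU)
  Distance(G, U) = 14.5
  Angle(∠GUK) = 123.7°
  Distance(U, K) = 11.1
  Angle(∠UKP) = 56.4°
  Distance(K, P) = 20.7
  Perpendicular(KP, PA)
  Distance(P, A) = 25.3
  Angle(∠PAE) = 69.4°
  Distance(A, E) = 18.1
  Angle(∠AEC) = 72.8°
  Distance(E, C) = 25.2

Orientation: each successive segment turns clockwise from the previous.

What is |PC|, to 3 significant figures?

1.79

B is at the origin; BG runs at 167.1° with length 10.3, so G = (-10.0, 2.30). The perpendicularity gives GU at right angles to BG, so GU runs at 77.1°; with |GU| = 14.5, U = (-6.80, 16.4). ∠GUK = 123.7° gives UK at 20.8° from the x-axis; with |UK| = 11.1, K = (3.57, 20.4). ∠UKP = 56.4° gives KP at -103° from the x-axis; with |KP| = 20.7, P = (-1.01, 0.190). KP ⟂ PA, so PA runs at 167°; with |PA| = 25.3, A = (-25.7, 5.79). ∠PAE = 69.4° gives AE at 56.6° from the x-axis; with |AE| = 18.1, E = (-15.7, 20.9). ∠AEC = 72.8° gives EC at -50.6° from the x-axis; with |EC| = 25.2, C = (0.275, 1.43). Then |PC| = |C − P| = 1.79.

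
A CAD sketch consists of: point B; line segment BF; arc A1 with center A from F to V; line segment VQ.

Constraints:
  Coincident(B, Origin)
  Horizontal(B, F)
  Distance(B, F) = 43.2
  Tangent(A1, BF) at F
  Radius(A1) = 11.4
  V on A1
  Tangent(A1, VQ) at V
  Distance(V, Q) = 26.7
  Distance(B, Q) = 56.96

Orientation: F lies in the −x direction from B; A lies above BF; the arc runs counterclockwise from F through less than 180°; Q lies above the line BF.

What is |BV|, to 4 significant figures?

35.54

B is at the origin; B and F share the same y with |BF| = 43.2 and F on the −x side, so F = (-43.20, 0.000). Since A1 is tangent to BF there, AF ⟂ BF, so A = F + (0, 11.4) = (-43.20, 11.40). Since AV ⟂ VQ (tangency), |AQ| = √(11.4² + 26.7²) = 29.03 regardless of where V sits on A1. So Q lies on both circle(B, 56.96) and circle(A, 29.03); the above-BF intersection is Q = (-40.27, 40.28). V is the foot of the tangent from Q: V = (-32.32, 14.80).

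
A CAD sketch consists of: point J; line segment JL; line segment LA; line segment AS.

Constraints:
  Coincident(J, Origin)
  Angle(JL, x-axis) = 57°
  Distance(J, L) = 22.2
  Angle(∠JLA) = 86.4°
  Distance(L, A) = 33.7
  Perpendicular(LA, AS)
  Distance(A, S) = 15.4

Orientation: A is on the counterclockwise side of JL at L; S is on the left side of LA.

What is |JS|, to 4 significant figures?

33.00

J is at the origin; JL runs at 57.0° with length 22.2, so L = 22.2·(cos 57.0°, sin 57.0°) = (12.09, 18.62). ∠JLA = 86.4°, so LA runs at 57.0° + (180° − 86.4°) = 150.6° from the x-axis; with |LA| = 33.7, A = L + 33.7·(cos 150.6°, sin 150.6°) = (-17.27, 35.16). LA ⟂ AS; with |AS| = 15.4 on the left of LA, S = A + 15.4·(-0.4909, -0.8712) = (-24.83, 21.75). Then |JS| = |S − J| = 33.00.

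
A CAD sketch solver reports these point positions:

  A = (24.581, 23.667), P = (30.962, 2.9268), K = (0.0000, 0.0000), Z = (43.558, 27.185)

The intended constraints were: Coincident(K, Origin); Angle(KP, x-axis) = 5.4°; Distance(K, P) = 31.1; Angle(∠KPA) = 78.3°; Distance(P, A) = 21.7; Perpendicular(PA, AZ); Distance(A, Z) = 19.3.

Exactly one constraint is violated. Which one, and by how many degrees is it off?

Perpendicular(PA, AZ) — off by 6.60°.

K = (0.00, 0.00) ✓; KP at 5.400° ✓; |KP| = 31.10 ✓; ∠KPA = 78.30° ✓; |PA| = 21.70 ✓; ∠(PA, AZ) = 96.60° ✗; |AZ| = 19.30 ✓.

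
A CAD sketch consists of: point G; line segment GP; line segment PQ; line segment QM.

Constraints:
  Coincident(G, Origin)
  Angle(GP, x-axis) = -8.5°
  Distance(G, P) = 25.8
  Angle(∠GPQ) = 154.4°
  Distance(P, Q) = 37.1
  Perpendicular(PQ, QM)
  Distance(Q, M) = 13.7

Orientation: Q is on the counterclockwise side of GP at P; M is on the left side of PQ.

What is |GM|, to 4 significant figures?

60.42

G is at the origin; GP runs at -8.5° with length 25.8, so P = 25.8·(cos -8.5°, sin -8.5°) = (25.52, -3.813). ∠GPQ = 154.4°, so PQ runs at -8.5° + (180° − 154.4°) = 17.10° from the x-axis; with |PQ| = 37.1, Q = P + 37.1·(cos 17.10°, sin 17.10°) = (60.98, 7.095). The perpendicularity gives QM at right angles to PQ; with |QM| = 13.7 on the left of PQ, M = Q + 13.7·(-0.2940, 0.9558) = (56.95, 20.19). Then |GM| = |M − G| = 60.42.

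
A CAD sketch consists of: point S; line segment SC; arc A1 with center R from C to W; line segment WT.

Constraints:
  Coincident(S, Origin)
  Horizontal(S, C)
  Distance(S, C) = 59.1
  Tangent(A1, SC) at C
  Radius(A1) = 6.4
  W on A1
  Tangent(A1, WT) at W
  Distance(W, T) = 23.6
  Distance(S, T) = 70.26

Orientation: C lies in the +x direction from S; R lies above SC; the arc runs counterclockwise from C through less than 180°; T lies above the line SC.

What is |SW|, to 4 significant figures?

65.84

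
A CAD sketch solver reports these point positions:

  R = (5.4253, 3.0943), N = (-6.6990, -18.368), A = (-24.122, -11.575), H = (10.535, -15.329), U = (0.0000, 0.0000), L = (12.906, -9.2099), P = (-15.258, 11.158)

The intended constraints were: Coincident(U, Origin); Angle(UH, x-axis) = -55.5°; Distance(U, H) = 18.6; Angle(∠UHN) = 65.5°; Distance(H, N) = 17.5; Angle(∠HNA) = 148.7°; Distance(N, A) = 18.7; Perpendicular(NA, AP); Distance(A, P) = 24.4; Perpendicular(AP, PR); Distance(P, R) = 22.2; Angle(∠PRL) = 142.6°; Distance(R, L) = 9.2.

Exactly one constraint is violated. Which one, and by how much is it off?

Distance(R, L) = 9.2 — off by 5.20.

U = (0.00, 0.00) ✓; UH at -55.50° ✓; |UH| = 18.60 ✓; ∠UHN = 65.50° ✓; |HN| = 17.50 ✓; ∠HNA = 148.7° ✓; |NA| = 18.70 ✓; ∠(NA, AP) = 90.00° ✓; |AP| = 24.40 ✓; ∠(AP, PR) = 90.00° ✓; |PR| = 22.20 ✓; ∠PRL = 142.6° ✓; |RL| = 14.40 ✗.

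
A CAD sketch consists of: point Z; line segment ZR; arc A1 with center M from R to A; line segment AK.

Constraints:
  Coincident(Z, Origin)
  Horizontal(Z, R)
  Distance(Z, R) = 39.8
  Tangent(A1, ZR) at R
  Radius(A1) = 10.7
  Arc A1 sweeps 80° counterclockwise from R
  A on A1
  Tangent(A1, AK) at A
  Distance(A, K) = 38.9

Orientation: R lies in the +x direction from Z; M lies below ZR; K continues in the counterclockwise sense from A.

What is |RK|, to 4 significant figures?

50.22

Z is at the origin; ZR is horizontal with |ZR| = 39.8 and R on the +x side, so R = (39.80, 0.000). A1 meets ZR tangentially, so MR is at right angles to ZR, so M = R + (0, -10.7) = (39.80, -10.70). On A1, R sits at bearing 90° from M; an 80° counterclockwise sweep puts A at bearing 170°, so A = M + 10.7·(cos 170°, sin 170°) = (29.26, -8.842). Since A1 is tangent to AK there, MA ⟂ AK, so AK runs along (−sin 170°, cos 170°); with |AK| = 38.9, K = (22.51, -47.15). Then |RK| = |K − R| = 50.22.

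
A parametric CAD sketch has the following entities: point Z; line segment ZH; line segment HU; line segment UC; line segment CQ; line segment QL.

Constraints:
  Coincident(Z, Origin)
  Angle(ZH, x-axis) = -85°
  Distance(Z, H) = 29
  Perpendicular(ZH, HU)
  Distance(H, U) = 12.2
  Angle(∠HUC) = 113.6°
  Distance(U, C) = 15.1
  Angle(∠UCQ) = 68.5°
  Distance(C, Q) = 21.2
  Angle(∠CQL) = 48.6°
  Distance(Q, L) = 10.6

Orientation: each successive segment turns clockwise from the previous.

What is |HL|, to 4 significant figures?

7.439

Z is at the origin; ZH runs at -85.0° with length 29.0, so H = (2.528, -28.89). The perpendicularity gives HU at right angles to ZH, so HU runs at -175.0°; with |HU| = 12.2, U = (-9.626, -29.95). ∠HUC = 113.6° gives UC at 118.6° from the x-axis; with |UC| = 15.1, C = (-16.85, -16.70). ∠UCQ = 68.5° gives CQ at 7.100° from the x-axis; with |CQ| = 21.2, Q = (4.183, -14.08). ∠CQL = 48.6° gives QL at -124.3° from the x-axis; with |QL| = 10.6, L = (-1.790, -22.83). Then |HL| = |L − H| = 7.439.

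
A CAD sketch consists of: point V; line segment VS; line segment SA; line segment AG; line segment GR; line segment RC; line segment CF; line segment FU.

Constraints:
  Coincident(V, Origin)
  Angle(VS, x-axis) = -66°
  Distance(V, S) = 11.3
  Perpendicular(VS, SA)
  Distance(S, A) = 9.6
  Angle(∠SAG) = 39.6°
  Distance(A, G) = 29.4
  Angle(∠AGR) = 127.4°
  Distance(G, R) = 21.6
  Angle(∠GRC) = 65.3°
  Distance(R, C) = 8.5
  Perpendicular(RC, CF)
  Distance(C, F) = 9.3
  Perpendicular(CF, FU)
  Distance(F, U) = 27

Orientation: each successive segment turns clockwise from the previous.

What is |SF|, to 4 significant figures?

25.08

V is at the origin; VS runs at -66.0° with length 11.3, so S = (4.596, -10.32). VS ⟂ SA, so SA runs at -156.0°; with |SA| = 9.6, A = (-4.174, -14.23). ∠SAG = 39.6° gives AG at 63.60° from the x-axis; with |AG| = 29.4, G = (8.898, 12.11). ∠AGR = 127.4° gives GR at 11.00° from the x-axis; with |GR| = 21.6, R = (30.10, 16.23). ∠GRC = 65.3° gives RC at -103.7° from the x-axis; with |RC| = 8.5, C = (28.09, 7.969). The perpendicularity gives CF at right angles to RC, so CF runs at 166.3°; with |CF| = 9.3, F = (19.05, 10.17). Then |SF| = |F − S| = 25.08.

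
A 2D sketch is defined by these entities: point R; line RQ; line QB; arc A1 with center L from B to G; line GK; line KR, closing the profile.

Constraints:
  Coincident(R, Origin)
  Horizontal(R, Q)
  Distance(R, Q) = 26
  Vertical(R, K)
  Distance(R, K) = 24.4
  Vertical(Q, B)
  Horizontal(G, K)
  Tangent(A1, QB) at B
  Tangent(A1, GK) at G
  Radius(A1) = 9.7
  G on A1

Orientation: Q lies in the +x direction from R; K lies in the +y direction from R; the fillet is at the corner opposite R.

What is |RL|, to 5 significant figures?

21.949

R and K share the same x with |RK| = 24.4 and K on the +y side, so K = (0.0000, 24.400). The virtual corner opposite R is at (26.000, 24.400). The tangent condition forces LB to be normal to QB and tangency of A1 to GK means the radius LG is perpendicular to GK, with radius 9.7, so the center L sits 9.7 in from both sides at L = (16.300, 14.700). Then |RL| = |L − R| = 21.949.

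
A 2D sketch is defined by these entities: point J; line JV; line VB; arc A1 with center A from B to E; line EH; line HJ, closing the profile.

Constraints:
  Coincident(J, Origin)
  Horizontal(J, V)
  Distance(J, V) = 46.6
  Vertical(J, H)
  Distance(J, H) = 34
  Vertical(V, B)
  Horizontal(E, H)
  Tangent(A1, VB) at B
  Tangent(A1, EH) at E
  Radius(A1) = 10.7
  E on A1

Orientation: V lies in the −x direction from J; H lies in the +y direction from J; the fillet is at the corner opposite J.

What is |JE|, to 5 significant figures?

49.445

The virtual corner opposite J is at (-46.600, 34.000). Since A1 is tangent to VB there, AB ⟂ VB and A1 meets EH tangentially, so AE is at right angles to EH, with radius 10.7, so the center A sits 10.7 in from both sides at A = (-35.900, 23.300). That places the tangent points at B = (-46.600, 23.300) on VB and E = (-35.900, 34.000) on EH. Then |JE| = |E − J| = 49.445.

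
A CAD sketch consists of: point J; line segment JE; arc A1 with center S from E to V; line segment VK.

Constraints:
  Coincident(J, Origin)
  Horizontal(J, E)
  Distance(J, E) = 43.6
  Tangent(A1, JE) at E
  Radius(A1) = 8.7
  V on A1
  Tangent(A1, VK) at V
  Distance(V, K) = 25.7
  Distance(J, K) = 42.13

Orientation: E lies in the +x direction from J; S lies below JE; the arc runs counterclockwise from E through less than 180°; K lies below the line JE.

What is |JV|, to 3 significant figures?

35.8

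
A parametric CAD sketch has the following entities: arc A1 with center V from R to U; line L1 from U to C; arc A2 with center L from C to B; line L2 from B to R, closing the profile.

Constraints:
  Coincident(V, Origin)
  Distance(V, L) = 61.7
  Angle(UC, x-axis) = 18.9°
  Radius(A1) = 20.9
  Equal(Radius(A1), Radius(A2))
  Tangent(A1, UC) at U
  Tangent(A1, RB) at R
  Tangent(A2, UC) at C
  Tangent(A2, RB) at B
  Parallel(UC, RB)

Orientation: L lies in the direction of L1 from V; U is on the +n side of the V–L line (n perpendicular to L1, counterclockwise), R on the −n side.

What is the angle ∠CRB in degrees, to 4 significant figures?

34.12°

The slot axis is L1's direction at 18.9°, so u = (cos 18.9°, sin 18.9°) = (0.9461, 0.3239) and n = (−sin 18.9°, cos 18.9°) = (-0.3239, 0.9461). V is at the origin and L lies 61.7 along u from V, so L = 61.7·u = (58.37, 19.99). Tangency of A1 to both parallel lines with radius 20.9 puts U and R at V ± 20.9·n: U = (-6.770, 19.77), R = (6.770, -19.77). Equal radii place C and B the same way about L: C = L + 20.9·n = (51.60, 39.76), B = L − 20.9·n = (65.14, 0.2125). Then cos ∠CRB = RC·RB / (|RC||RB|), giving 34.12°.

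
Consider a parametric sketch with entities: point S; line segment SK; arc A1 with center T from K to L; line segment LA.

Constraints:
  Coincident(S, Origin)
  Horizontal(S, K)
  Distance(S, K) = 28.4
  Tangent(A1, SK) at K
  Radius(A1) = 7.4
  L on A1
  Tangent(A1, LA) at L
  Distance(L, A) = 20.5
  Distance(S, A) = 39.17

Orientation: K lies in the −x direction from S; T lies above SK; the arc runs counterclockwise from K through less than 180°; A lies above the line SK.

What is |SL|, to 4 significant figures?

23.14

Checks: ∠(TK, KS) = 90.00° ✓; |TK| = 7.400 ✓; |TL| = 7.400 ✓; ∠(TL, LA) = 90.00° ✓; |LA| = 20.50 ✓; |SA| = 39.17 ✓.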